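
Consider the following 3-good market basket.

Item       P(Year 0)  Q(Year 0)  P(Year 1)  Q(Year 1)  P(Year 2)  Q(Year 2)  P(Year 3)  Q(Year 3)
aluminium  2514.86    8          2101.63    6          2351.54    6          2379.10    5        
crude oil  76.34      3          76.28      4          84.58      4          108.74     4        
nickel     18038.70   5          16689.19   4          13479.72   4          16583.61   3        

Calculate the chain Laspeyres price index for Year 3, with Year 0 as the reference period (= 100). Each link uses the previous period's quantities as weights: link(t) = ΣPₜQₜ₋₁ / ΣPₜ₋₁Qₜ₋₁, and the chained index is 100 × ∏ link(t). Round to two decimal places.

Link Year 0→Year 1:
ΣP(Year 1)Q(Year 0) = 2101.63×8 + 76.28×3 + 16689.19×5 = 16813.04 + 228.84 + 83445.95 = 100487.83
ΣP(Year 0)Q(Year 0) = 2514.86×8 + 76.34×3 + 18038.70×5 = 20118.88 + 229.02 + 90193.5 = 110541.4
link = 100487.83/110541.4 = 0.909052
Link Year 1→Year 2:
ΣP(Year 2)Q(Year 1) = 2351.54×6 + 84.58×4 + 13479.72×4 = 14109.24 + 338.32 + 53918.88 = 68366.44
ΣP(Year 1)Q(Year 1) = 2101.63×6 + 76.28×4 + 16689.19×4 = 12609.78 + 305.12 + 66756.76 = 79671.66
link = 68366.44/79671.66 = 0.858102
Link Year 2→Year 3:
ΣP(Year 3)Q(Year 2) = 2379.10×6 + 108.74×4 + 16583.61×4 = 14274.6 + 434.96 + 66334.44 = 81044
ΣP(Year 2)Q(Year 2) = 2351.54×6 + 84.58×4 + 13479.72×4 = 14109.24 + 338.32 + 53918.88 = 68366.44
link = 81044/68366.44 = 1.185435
Chained index = 100 × 0.909052 × 0.858102 × 1.185435 = 92.4710

92.47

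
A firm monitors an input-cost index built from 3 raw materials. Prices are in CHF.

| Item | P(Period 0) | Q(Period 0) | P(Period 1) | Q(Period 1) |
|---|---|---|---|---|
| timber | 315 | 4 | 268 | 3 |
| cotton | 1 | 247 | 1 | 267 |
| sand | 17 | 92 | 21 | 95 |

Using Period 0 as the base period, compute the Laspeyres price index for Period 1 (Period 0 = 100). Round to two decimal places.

105.86

Laspeyres price index uses base-period quantities as weights.
ΣP(Period 1)·Q(Period 0) = 268×4 + 1×247 + 21×92 = 1072 + 247 + 1932 = 3251
ΣP(Period 0)·Q(Period 0) = 315×4 + 1×247 + 17×92 = 1260 + 247 + 1564 = 3071
Index = 3251 / 3071 × 100 = 105.8613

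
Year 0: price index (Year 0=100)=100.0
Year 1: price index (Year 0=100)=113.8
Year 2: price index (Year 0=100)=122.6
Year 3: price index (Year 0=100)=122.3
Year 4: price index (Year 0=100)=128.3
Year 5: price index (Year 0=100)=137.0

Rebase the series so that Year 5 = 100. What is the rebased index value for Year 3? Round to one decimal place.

Rebased(Year 3) = 122.3 / 137.0 × 100 = 89.2701

89.3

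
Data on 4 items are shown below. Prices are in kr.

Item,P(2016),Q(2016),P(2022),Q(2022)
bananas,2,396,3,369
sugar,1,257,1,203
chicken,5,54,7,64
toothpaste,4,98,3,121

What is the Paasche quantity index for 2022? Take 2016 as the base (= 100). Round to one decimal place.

100.2

Paasche quantity index uses current-period prices as weights.
ΣP(2022)·Q(2022) = 3×369 + 1×203 + 7×64 + 3×121 = 1107 + 203 + 448 + 363 = 2121
ΣP(2022)·Q(2016) = 3×396 + 1×257 + 7×54 + 3×98 = 1188 + 257 + 378 + 294 = 2117
Index = 2121 / 2117 × 100 = 100.1889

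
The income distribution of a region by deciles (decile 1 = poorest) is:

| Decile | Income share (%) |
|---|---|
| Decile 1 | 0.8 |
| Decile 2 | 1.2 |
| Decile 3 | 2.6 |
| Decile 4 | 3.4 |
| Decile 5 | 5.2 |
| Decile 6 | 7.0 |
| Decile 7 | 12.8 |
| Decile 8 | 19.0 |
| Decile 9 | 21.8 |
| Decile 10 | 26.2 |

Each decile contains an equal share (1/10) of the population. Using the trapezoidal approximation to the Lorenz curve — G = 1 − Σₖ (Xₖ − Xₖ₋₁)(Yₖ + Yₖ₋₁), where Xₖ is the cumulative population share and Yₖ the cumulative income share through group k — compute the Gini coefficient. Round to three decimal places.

Cumulative income shares Yₖ: 0.0080, 0.0200, 0.0460, 0.0800, 0.1320, 0.2020, 0.3300, 0.5200, 0.7380, 1.0000
Σ (Xₖ−Xₖ₋₁)(Yₖ+Yₖ₋₁) = (1/10)(0.0080+0.0000) + (1/10)(0.0200+0.0080) + (1/10)(0.0460+0.0200) + (1/10)(0.0800+0.0460) + (1/10)(0.1320+0.0800) + (1/10)(0.2020+0.1320) + (1/10)(0.3300+0.2020) + (1/10)(0.5200+0.3300) + (1/10)(0.7380+0.5200) + (1/10)(1.0000+0.7380)
  = 0.0008 + 0.0028 + 0.0066 + 0.0126 + 0.0212 + 0.0334 + 0.0532 + 0.0850 + 0.1258 + 0.1738 = 0.5152
G = 1 − 0.5152 = 0.4848

0.485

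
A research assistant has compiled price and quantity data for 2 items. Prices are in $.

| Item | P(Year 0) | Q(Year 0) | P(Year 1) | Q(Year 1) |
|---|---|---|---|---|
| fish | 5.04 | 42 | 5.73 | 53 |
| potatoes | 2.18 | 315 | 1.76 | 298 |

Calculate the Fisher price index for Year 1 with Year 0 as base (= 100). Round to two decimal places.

Laspeyres component (base-period weights):
ΣP(Year 1)Q(Year 0) = 5.73×42 + 1.76×315 = 240.66 + 554.4 = 795.06
ΣP(Year 0)Q(Year 0) = 5.04×42 + 2.18×315 = 211.68 + 686.7 = 898.38
L = 795.06 / 898.38 × 100 = 88.4993
Paasche component (current-period weights):
ΣP(Year 1)Q(Year 1) = 5.73×53 + 1.76×298 = 303.69 + 524.48 = 828.17
ΣP(Year 0)Q(Year 1) = 5.04×53 + 2.18×298 = 267.12 + 649.64 = 916.76
P = 828.17 / 916.76 × 100 = 90.3366
Fisher = √(L × P) = √(88.4993 × 90.3366) = 89.4132

89.41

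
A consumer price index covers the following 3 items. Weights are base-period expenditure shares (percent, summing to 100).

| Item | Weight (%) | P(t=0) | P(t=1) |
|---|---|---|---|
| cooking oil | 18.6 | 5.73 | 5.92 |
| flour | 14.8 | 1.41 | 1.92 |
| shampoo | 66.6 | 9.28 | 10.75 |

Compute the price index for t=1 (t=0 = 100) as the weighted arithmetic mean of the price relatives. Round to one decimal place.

116.5

cooking oil: 18.6 × (5.92/5.73) = 18.6 × 1.033159 = 19.2168
flour: 14.8 × (1.92/1.41) = 14.8 × 1.361702 = 20.1532
shampoo: 66.6 × (10.75/9.28) = 66.6 × 1.158405 = 77.1498
Index = Σ wᵢ·(p₁ᵢ/p₀ᵢ) = 19.2168 + 20.1532 + 77.1498 = 116.5197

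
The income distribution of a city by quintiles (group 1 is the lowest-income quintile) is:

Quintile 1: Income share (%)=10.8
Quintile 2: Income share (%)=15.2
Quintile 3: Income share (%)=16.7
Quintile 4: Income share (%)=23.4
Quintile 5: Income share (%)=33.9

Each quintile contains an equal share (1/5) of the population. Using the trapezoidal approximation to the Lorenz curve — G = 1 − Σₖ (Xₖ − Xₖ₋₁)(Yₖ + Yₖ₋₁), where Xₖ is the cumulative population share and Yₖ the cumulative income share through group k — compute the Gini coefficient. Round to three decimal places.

0.218

Cumulative income shares Yₖ: 0.1080, 0.2600, 0.4270, 0.6610, 1.0000
Σ (Xₖ−Xₖ₋₁)(Yₖ+Yₖ₋₁) = (1/5)(0.1080+0.0000) + (1/5)(0.2600+0.1080) + (1/5)(0.4270+0.2600) + (1/5)(0.6610+0.4270) + (1/5)(1.0000+0.6610)
  = 0.0216 + 0.0736 + 0.1374 + 0.2176 + 0.3322 = 0.7824
G = 1 − 0.7824 = 0.2176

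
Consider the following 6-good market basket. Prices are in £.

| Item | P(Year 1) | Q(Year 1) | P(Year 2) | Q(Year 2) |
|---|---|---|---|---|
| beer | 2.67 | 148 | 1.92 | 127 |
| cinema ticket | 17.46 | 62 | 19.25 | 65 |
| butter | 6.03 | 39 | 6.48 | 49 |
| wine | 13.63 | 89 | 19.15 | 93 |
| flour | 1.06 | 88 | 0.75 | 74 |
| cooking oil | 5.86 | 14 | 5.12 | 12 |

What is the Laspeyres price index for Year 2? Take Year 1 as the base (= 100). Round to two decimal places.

Laspeyres price index uses base-period quantities as weights.
ΣP(Year 2)·Q(Year 1) = 1.92×148 + 19.25×62 + 6.48×39 + 19.15×89 + 0.75×88 + 5.12×14 = 284.16 + 1193.5 + 252.72 + 1704.35 + 66 + 71.68 = 3572.41
ΣP(Year 1)·Q(Year 1) = 2.67×148 + 17.46×62 + 6.03×39 + 13.63×89 + 1.06×88 + 5.86×14 = 395.16 + 1082.52 + 235.17 + 1213.07 + 93.28 + 82.04 = 3101.24
Index = 3572.41 / 3101.24 × 100 = 115.1930

115.19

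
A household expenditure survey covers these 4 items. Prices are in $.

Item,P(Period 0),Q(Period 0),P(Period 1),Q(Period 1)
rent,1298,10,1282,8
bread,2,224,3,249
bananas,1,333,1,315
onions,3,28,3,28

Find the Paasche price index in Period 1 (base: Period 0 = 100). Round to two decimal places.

101.07

Paasche price index uses current-period quantities as weights.
ΣP(Period 1)·Q(Period 1) = 1282×8 + 3×249 + 1×315 + 3×28 = 10256 + 747 + 315 + 84 = 11402
ΣP(Period 0)·Q(Period 1) = 1298×8 + 2×249 + 1×315 + 3×28 = 10384 + 498 + 315 + 84 = 11281
Index = 11402 / 11281 × 100 = 101.0726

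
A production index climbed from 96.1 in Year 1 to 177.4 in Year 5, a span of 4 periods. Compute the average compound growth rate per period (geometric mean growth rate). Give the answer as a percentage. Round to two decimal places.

Growth factor = (177.4/96.1)^(1/4) = (1.845994)^(1/4) = 1.165622
Growth rate = 1.165622 − 1 = 0.165622 = 16.5622%

16.56%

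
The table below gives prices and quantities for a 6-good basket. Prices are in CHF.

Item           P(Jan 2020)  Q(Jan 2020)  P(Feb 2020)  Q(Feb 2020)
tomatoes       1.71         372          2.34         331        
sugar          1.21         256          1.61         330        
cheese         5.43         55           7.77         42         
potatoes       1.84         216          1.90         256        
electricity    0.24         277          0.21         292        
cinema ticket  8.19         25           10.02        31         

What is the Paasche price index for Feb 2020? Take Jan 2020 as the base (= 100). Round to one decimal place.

Paasche price index uses current-period quantities as weights.
ΣP(Feb 2020)·Q(Feb 2020) = 2.34×331 + 1.61×330 + 7.77×42 + 1.90×256 + 0.21×292 + 10.02×31 = 774.54 + 531.3 + 326.34 + 486.4 + 61.32 + 310.62 = 2490.52
ΣP(Jan 2020)·Q(Feb 2020) = 1.71×331 + 1.21×330 + 5.43×42 + 1.84×256 + 0.24×292 + 8.19×31 = 566.01 + 399.3 + 228.06 + 471.04 + 70.08 + 253.89 = 1988.38
Index = 2490.52 / 1988.38 × 100 = 125.2537

125.3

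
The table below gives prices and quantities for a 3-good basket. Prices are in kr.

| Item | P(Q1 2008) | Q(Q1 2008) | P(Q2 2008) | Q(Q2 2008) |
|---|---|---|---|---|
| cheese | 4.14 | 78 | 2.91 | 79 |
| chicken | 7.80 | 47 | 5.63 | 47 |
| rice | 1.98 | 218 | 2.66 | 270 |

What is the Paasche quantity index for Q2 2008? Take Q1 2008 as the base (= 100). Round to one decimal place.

113.2

Paasche quantity index uses current-period prices as weights.
ΣP(Q2 2008)·Q(Q2 2008) = 2.91×79 + 5.63×47 + 2.66×270 = 229.89 + 264.61 + 718.2 = 1212.7
ΣP(Q2 2008)·Q(Q1 2008) = 2.91×78 + 5.63×47 + 2.66×218 = 226.98 + 264.61 + 579.88 = 1071.47
Index = 1212.7 / 1071.47 × 100 = 113.1810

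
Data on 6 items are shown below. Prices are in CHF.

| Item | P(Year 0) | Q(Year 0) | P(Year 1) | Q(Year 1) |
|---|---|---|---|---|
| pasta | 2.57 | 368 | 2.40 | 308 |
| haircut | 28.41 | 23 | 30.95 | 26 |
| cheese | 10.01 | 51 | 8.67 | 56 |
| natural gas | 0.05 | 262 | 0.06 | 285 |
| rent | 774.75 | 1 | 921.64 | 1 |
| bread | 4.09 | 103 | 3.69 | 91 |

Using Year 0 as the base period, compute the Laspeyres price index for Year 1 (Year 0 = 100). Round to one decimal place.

101.1

Laspeyres price index uses base-period quantities as weights.
ΣP(Year 1)·Q(Year 0) = 2.40×368 + 30.95×23 + 8.67×51 + 0.06×262 + 921.64×1 + 3.69×103 = 883.2 + 711.85 + 442.17 + 15.72 + 921.64 + 380.07 = 3354.65
ΣP(Year 0)·Q(Year 0) = 2.57×368 + 28.41×23 + 10.01×51 + 0.05×262 + 774.75×1 + 4.09×103 = 945.76 + 653.43 + 510.51 + 13.1 + 774.75 + 421.27 = 3318.82
Index = 3354.65 / 3318.82 × 100 = 101.0796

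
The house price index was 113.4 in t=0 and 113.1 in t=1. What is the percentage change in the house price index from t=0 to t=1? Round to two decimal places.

Change = (113.1 − 113.4) / 113.4 × 100
       = -0.3 / 113.4 × 100 = -0.2646%

-0.26%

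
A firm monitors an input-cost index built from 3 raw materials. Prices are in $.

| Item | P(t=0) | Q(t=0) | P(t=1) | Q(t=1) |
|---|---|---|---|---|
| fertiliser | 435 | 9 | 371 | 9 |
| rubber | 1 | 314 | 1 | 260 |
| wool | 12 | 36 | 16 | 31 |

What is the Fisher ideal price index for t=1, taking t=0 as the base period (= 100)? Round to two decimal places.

Laspeyres component (base-period weights):
ΣP(t=1)Q(t=0) = 371×9 + 1×314 + 16×36 = 3339 + 314 + 576 = 4229
ΣP(t=0)Q(t=0) = 435×9 + 1×314 + 12×36 = 3915 + 314 + 432 = 4661
L = 4229 / 4661 × 100 = 90.7316
Paasche component (current-period weights):
ΣP(t=1)Q(t=1) = 371×9 + 1×260 + 16×31 = 3339 + 260 + 496 = 4095
ΣP(t=0)Q(t=1) = 435×9 + 1×260 + 12×31 = 3915 + 260 + 372 = 4547
P = 4095 / 4547 × 100 = 90.0594
Fisher = √(L × P) = √(90.7316 × 90.0594) = 90.3949

90.39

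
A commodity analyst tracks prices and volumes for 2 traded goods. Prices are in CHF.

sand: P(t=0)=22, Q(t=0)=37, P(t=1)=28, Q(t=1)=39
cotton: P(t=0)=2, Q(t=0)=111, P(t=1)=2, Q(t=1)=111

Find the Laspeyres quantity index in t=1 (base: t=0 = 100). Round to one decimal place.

104.2

Laspeyres quantity index uses base-period prices as weights.
ΣP(t=0)·Q(t=1) = 22×39 + 2×111 = 858 + 222 = 1080
ΣP(t=0)·Q(t=0) = 22×37 + 2×111 = 814 + 222 = 1036
Index = 1080 / 1036 × 100 = 104.2471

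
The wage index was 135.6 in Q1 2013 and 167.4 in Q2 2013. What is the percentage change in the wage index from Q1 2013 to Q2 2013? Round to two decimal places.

Change = (167.4 − 135.6) / 135.6 × 100
       = 31.8 / 135.6 × 100 = 23.4513%

23.45%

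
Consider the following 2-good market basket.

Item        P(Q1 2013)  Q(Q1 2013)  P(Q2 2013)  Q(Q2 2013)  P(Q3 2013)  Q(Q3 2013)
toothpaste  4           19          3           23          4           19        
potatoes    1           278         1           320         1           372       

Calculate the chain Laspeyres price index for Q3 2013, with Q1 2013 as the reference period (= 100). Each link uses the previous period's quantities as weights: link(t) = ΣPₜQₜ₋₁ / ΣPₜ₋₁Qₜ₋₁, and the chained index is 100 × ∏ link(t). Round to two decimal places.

Link Q1 2013→Q2 2013:
ΣP(Q2 2013)Q(Q1 2013) = 3×19 + 1×278 = 57 + 278 = 335
ΣP(Q1 2013)Q(Q1 2013) = 4×19 + 1×278 = 76 + 278 = 354
link = 335/354 = 0.946328
Link Q2 2013→Q3 2013:
ΣP(Q3 2013)Q(Q2 2013) = 4×23 + 1×320 = 92 + 320 = 412
ΣP(Q2 2013)Q(Q2 2013) = 3×23 + 1×320 = 69 + 320 = 389
link = 412/389 = 1.059126
Chained index = 100 × 0.946328 × 1.059126 = 100.2280

100.23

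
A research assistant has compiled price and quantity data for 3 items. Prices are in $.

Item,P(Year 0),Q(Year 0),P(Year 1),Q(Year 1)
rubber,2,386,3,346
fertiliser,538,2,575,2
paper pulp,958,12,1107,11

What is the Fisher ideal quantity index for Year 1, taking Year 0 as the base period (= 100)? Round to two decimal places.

92.18

Laspeyres component (base-period weights):
ΣP(Year 0)Q(Year 1) = 2×346 + 538×2 + 958×11 = 692 + 1076 + 10538 = 12306
ΣP(Year 0)Q(Year 0) = 2×386 + 538×2 + 958×12 = 772 + 1076 + 11496 = 13344
L = 12306 / 13344 × 100 = 92.2212
Paasche component (current-period weights):
ΣP(Year 1)Q(Year 1) = 3×346 + 575×2 + 1107×11 = 1038 + 1150 + 12177 = 14365
ΣP(Year 1)Q(Year 0) = 3×386 + 575×2 + 1107×12 = 1158 + 1150 + 13284 = 15592
P = 14365 / 15592 × 100 = 92.1306
Fisher = √(L × P) = √(92.2212 × 92.1306) = 92.1759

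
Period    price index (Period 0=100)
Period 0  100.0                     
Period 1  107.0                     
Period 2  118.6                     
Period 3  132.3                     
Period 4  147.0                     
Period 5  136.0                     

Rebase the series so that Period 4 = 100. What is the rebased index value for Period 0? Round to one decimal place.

Rebased(Period 0) = 100.0 / 147.0 × 100 = 68.0272

68.0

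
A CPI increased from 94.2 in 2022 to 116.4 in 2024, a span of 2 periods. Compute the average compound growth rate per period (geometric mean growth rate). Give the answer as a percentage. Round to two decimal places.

11.16%

Growth factor = (116.4/94.2)^(1/2) = (1.235669)^(1/2) = 1.111606
Growth rate = 1.111606 − 1 = 0.111606 = 11.1606%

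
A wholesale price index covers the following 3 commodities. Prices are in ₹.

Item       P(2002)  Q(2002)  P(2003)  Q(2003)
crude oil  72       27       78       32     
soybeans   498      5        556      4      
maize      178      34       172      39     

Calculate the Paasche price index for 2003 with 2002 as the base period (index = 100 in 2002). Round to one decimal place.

101.7

Paasche price index uses current-period quantities as weights.
ΣP(2003)·Q(2003) = 78×32 + 556×4 + 172×39 = 2496 + 2224 + 6708 = 11428
ΣP(2002)·Q(2003) = 72×32 + 498×4 + 178×39 = 2304 + 1992 + 6942 = 11238
Index = 11428 / 11238 × 100 = 101.6907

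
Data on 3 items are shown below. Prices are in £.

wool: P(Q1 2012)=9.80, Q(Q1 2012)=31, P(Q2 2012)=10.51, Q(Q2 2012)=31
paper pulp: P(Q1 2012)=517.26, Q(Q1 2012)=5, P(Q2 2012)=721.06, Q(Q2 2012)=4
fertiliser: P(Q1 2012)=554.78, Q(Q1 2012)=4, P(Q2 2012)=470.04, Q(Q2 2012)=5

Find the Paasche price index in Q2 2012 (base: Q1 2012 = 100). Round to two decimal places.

Paasche price index uses current-period quantities as weights.
ΣP(Q2 2012)·Q(Q2 2012) = 10.51×31 + 721.06×4 + 470.04×5 = 325.81 + 2884.24 + 2350.2 = 5560.25
ΣP(Q1 2012)·Q(Q2 2012) = 9.80×31 + 517.26×4 + 554.78×5 = 303.8 + 2069.04 + 2773.9 = 5146.74
Index = 5560.25 / 5146.74 × 100 = 108.0344

108.03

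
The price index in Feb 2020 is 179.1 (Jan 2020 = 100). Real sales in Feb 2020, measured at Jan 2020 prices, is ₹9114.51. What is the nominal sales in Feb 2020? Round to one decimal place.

16324.1

Nominal = Real × (Index/100) = 9114.51 × (179.1/100)
        = 9114.51 × 1.791 = 16324.0874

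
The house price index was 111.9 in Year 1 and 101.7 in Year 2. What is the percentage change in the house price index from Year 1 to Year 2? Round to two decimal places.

-9.12%

Change = (101.7 − 111.9) / 111.9 × 100
       = -10.2 / 111.9 × 100 = -9.1153%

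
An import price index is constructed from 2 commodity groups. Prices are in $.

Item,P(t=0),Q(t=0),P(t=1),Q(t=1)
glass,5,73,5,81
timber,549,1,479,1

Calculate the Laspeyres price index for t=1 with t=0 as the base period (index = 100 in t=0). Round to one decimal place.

Laspeyres price index uses base-period quantities as weights.
ΣP(t=1)·Q(t=0) = 5×73 + 479×1 = 365 + 479 = 844
ΣP(t=0)·Q(t=0) = 5×73 + 549×1 = 365 + 549 = 914
Index = 844 / 914 × 100 = 92.3414

92.3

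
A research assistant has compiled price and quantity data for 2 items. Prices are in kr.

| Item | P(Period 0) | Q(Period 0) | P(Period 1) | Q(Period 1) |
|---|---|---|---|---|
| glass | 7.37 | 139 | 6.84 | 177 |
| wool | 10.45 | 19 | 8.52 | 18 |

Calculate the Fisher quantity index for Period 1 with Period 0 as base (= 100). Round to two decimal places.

Laspeyres component (base-period weights):
ΣP(Period 0)Q(Period 1) = 7.37×177 + 10.45×18 = 1304.49 + 188.1 = 1492.59
ΣP(Period 0)Q(Period 0) = 7.37×139 + 10.45×19 = 1024.43 + 198.55 = 1222.98
L = 1492.59 / 1222.98 × 100 = 122.0453
Paasche component (current-period weights):
ΣP(Period 1)Q(Period 1) = 6.84×177 + 8.52×18 = 1210.68 + 153.36 = 1364.04
ΣP(Period 1)Q(Period 0) = 6.84×139 + 8.52×19 = 950.76 + 161.88 = 1112.64
P = 1364.04 / 1112.64 × 100 = 122.5949
Fisher = √(L × P) = √(122.0453 × 122.5949) = 122.3198

122.32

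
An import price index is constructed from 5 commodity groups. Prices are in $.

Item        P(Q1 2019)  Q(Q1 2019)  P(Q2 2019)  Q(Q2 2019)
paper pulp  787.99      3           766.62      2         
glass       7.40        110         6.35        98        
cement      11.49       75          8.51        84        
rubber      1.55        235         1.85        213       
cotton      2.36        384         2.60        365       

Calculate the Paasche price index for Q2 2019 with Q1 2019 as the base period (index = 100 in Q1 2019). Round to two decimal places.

94.52

Paasche price index uses current-period quantities as weights.
ΣP(Q2 2019)·Q(Q2 2019) = 766.62×2 + 6.35×98 + 8.51×84 + 1.85×213 + 2.60×365 = 1533.24 + 622.3 + 714.84 + 394.05 + 949 = 4213.43
ΣP(Q1 2019)·Q(Q2 2019) = 787.99×2 + 7.40×98 + 11.49×84 + 1.55×213 + 2.36×365 = 1575.98 + 725.2 + 965.16 + 330.15 + 861.4 = 4457.89
Index = 4213.43 / 4457.89 × 100 = 94.5162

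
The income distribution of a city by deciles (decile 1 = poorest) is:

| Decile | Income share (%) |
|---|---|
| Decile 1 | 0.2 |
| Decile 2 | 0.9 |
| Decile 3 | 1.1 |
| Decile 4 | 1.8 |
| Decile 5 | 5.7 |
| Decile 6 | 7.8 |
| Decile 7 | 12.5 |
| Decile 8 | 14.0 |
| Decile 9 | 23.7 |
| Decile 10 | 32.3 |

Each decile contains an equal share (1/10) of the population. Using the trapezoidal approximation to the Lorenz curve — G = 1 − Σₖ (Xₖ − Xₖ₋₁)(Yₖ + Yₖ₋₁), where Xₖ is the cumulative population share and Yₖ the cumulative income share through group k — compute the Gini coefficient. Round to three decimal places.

Cumulative income shares Yₖ: 0.0020, 0.0110, 0.0220, 0.0400, 0.0970, 0.1750, 0.3000, 0.4400, 0.6770, 1.0000
Σ (Xₖ−Xₖ₋₁)(Yₖ+Yₖ₋₁) = (1/10)(0.0020+0.0000) + (1/10)(0.0110+0.0020) + (1/10)(0.0220+0.0110) + (1/10)(0.0400+0.0220) + (1/10)(0.0970+0.0400) + (1/10)(0.1750+0.0970) + (1/10)(0.3000+0.1750) + (1/10)(0.4400+0.3000) + (1/10)(0.6770+0.4400) + (1/10)(1.0000+0.6770)
  = 0.0002 + 0.0013 + 0.0033 + 0.0062 + 0.0137 + 0.0272 + 0.0475 + 0.0740 + 0.1117 + 0.1677 = 0.4528
G = 1 − 0.4528 = 0.5472

0.547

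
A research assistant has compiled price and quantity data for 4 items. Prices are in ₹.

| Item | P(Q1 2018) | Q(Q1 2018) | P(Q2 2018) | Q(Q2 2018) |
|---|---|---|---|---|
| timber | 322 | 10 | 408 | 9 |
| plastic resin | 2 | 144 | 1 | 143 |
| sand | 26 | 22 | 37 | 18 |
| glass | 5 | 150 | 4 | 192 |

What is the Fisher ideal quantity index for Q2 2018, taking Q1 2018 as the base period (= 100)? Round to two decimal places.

94.29

Laspeyres component (base-period weights):
ΣP(Q1 2018)Q(Q2 2018) = 322×9 + 2×143 + 26×18 + 5×192 = 2898 + 286 + 468 + 960 = 4612
ΣP(Q1 2018)Q(Q1 2018) = 322×10 + 2×144 + 26×22 + 5×150 = 3220 + 288 + 572 + 750 = 4830
L = 4612 / 4830 × 100 = 95.4865
Paasche component (current-period weights):
ΣP(Q2 2018)Q(Q2 2018) = 408×9 + 1×143 + 37×18 + 4×192 = 3672 + 143 + 666 + 768 = 5249
ΣP(Q2 2018)Q(Q1 2018) = 408×10 + 1×144 + 37×22 + 4×150 = 4080 + 144 + 814 + 600 = 5638
P = 5249 / 5638 × 100 = 93.1004
Fisher = √(L × P) = √(95.4865 × 93.1004) = 94.2859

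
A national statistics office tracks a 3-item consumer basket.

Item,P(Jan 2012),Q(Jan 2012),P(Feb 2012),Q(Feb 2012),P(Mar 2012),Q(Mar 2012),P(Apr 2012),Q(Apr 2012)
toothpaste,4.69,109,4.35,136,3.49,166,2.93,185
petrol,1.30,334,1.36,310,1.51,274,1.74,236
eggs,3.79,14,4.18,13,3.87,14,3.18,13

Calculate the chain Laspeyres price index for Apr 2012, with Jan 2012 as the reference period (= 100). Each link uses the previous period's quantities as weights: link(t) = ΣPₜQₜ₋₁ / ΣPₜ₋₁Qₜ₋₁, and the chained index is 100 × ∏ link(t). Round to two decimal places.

Link Jan 2012→Feb 2012:
ΣP(Feb 2012)Q(Jan 2012) = 4.35×109 + 1.36×334 + 4.18×14 = 474.15 + 454.24 + 58.52 = 986.91
ΣP(Jan 2012)Q(Jan 2012) = 4.69×109 + 1.30×334 + 3.79×14 = 511.21 + 434.2 + 53.06 = 998.47
link = 986.91/998.47 = 0.988422
Link Feb 2012→Mar 2012:
ΣP(Mar 2012)Q(Feb 2012) = 3.49×136 + 1.51×310 + 3.87×13 = 474.64 + 468.1 + 50.31 = 993.05
ΣP(Feb 2012)Q(Feb 2012) = 4.35×136 + 1.36×310 + 4.18×13 = 591.6 + 421.6 + 54.34 = 1067.54
link = 993.05/1067.54 = 0.930223
Link Mar 2012→Apr 2012:
ΣP(Apr 2012)Q(Mar 2012) = 2.93×166 + 1.74×274 + 3.18×14 = 486.38 + 476.76 + 44.52 = 1007.66
ΣP(Mar 2012)Q(Mar 2012) = 3.49×166 + 1.51×274 + 3.87×14 = 579.34 + 413.74 + 54.18 = 1047.26
link = 1007.66/1047.26 = 0.962187
Chained index = 100 × 0.988422 × 0.930223 × 0.962187 = 88.4686

88.47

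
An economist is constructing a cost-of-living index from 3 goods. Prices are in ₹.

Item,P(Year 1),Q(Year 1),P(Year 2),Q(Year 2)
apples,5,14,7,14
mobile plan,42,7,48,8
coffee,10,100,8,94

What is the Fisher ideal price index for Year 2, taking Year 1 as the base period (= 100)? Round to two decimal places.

Laspeyres component (base-period weights):
ΣP(Year 2)Q(Year 1) = 7×14 + 48×7 + 8×100 = 98 + 336 + 800 = 1234
ΣP(Year 1)Q(Year 1) = 5×14 + 42×7 + 10×100 = 70 + 294 + 1000 = 1364
L = 1234 / 1364 × 100 = 90.4692
Paasche component (current-period weights):
ΣP(Year 2)Q(Year 2) = 7×14 + 48×8 + 8×94 = 98 + 384 + 752 = 1234
ΣP(Year 1)Q(Year 2) = 5×14 + 42×8 + 10×94 = 70 + 336 + 940 = 1346
P = 1234 / 1346 × 100 = 91.6790
Fisher = √(L × P) = √(90.4692 × 91.6790) = 91.0721

91.07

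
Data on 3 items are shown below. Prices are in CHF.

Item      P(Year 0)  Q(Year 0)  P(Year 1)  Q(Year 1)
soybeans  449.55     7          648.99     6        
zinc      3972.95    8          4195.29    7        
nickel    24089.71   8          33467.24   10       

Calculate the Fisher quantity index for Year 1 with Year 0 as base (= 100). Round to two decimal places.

Laspeyres component (base-period weights):
ΣP(Year 0)Q(Year 1) = 449.55×6 + 3972.95×7 + 24089.71×10 = 2697.3 + 27810.65 + 240897.1 = 271405.05
ΣP(Year 0)Q(Year 0) = 449.55×7 + 3972.95×8 + 24089.71×8 = 3146.85 + 31783.6 + 192717.68 = 227648.13
L = 271405.05 / 227648.13 × 100 = 119.2213
Paasche component (current-period weights):
ΣP(Year 1)Q(Year 1) = 648.99×6 + 4195.29×7 + 33467.24×10 = 3893.94 + 29367.03 + 334672.4 = 367933.37
ΣP(Year 1)Q(Year 0) = 648.99×7 + 4195.29×8 + 33467.24×8 = 4542.93 + 33562.32 + 267737.92 = 305843.17
P = 367933.37 / 305843.17 × 100 = 120.3013
Fisher = √(L × P) = √(119.2213 × 120.3013) = 119.7601

119.76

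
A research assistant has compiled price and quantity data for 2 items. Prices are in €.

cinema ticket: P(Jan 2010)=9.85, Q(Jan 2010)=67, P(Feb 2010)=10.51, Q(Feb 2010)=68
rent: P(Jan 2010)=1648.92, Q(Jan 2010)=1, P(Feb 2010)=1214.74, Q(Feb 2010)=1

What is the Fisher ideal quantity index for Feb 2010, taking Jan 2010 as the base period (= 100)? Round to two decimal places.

100.49

Laspeyres component (base-period weights):
ΣP(Jan 2010)Q(Feb 2010) = 9.85×68 + 1648.92×1 = 669.8 + 1648.92 = 2318.72
ΣP(Jan 2010)Q(Jan 2010) = 9.85×67 + 1648.92×1 = 659.95 + 1648.92 = 2308.87
L = 2318.72 / 2308.87 × 100 = 100.4266
Paasche component (current-period weights):
ΣP(Feb 2010)Q(Feb 2010) = 10.51×68 + 1214.74×1 = 714.68 + 1214.74 = 1929.42
ΣP(Feb 2010)Q(Jan 2010) = 10.51×67 + 1214.74×1 = 704.17 + 1214.74 = 1918.91
P = 1929.42 / 1918.91 × 100 = 100.5477
Fisher = √(L × P) = √(100.4266 × 100.5477) = 100.4871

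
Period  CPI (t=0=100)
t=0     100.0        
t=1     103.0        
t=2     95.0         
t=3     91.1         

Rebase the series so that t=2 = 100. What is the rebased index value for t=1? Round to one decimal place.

108.4

Rebased(t=1) = 103.0 / 95.0 × 100 = 108.4211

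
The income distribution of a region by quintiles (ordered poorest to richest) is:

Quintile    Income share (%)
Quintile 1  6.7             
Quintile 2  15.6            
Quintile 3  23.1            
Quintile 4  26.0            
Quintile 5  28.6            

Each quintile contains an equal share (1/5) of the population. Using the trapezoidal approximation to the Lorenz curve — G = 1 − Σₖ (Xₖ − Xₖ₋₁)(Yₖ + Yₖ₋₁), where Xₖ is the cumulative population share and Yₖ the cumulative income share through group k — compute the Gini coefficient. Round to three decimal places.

Cumulative income shares Yₖ: 0.0670, 0.2230, 0.4540, 0.7140, 1.0000
Σ (Xₖ−Xₖ₋₁)(Yₖ+Yₖ₋₁) = (1/5)(0.0670+0.0000) + (1/5)(0.2230+0.0670) + (1/5)(0.4540+0.2230) + (1/5)(0.7140+0.4540) + (1/5)(1.0000+0.7140)
  = 0.0134 + 0.0580 + 0.1354 + 0.2336 + 0.3428 = 0.7832
G = 1 − 0.7832 = 0.2168

0.217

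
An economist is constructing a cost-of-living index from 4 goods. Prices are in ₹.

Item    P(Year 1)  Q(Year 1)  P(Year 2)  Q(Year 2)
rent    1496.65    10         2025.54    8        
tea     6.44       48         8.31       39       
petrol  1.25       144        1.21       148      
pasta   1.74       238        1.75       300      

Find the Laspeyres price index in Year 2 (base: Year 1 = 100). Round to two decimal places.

133.87

Laspeyres price index uses base-period quantities as weights.
ΣP(Year 2)·Q(Year 1) = 2025.54×10 + 8.31×48 + 1.21×144 + 1.75×238 = 20255.4 + 398.88 + 174.24 + 416.5 = 21245.02
ΣP(Year 1)·Q(Year 1) = 1496.65×10 + 6.44×48 + 1.25×144 + 1.74×238 = 14966.5 + 309.12 + 180 + 414.12 = 15869.74
Index = 21245.02 / 15869.74 × 100 = 133.8713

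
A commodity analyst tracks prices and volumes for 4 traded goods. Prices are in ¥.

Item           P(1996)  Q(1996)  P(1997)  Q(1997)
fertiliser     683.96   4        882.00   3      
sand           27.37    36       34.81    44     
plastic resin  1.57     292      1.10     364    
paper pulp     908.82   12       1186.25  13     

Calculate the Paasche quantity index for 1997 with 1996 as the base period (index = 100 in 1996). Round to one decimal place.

Paasche quantity index uses current-period prices as weights.
ΣP(1997)·Q(1997) = 882.00×3 + 34.81×44 + 1.10×364 + 1186.25×13 = 2646 + 1531.64 + 400.4 + 15421.25 = 19999.29
ΣP(1997)·Q(1996) = 882.00×4 + 34.81×36 + 1.10×292 + 1186.25×12 = 3528 + 1253.16 + 321.2 + 14235 = 19337.36
Index = 19999.29 / 19337.36 × 100 = 103.4231

103.4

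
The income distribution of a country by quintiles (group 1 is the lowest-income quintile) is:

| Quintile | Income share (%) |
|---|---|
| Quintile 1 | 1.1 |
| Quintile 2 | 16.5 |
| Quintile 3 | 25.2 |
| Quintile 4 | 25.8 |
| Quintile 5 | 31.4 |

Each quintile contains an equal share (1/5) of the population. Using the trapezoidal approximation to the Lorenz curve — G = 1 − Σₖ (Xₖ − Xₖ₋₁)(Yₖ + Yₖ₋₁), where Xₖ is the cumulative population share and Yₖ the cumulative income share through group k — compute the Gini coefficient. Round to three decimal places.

Cumulative income shares Yₖ: 0.0110, 0.1760, 0.4280, 0.6860, 1.0000
Σ (Xₖ−Xₖ₋₁)(Yₖ+Yₖ₋₁) = (1/5)(0.0110+0.0000) + (1/5)(0.1760+0.0110) + (1/5)(0.4280+0.1760) + (1/5)(0.6860+0.4280) + (1/5)(1.0000+0.6860)
  = 0.0022 + 0.0374 + 0.1208 + 0.2228 + 0.3372 = 0.7204
G = 1 − 0.7204 = 0.2796

0.280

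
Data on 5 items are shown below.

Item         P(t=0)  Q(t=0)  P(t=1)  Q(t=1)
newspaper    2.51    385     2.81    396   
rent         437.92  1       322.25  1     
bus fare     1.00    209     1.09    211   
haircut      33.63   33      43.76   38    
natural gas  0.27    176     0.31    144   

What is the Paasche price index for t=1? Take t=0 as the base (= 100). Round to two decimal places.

113.95

Paasche price index uses current-period quantities as weights.
ΣP(t=1)·Q(t=1) = 2.81×396 + 322.25×1 + 1.09×211 + 43.76×38 + 0.31×144 = 1112.76 + 322.25 + 229.99 + 1662.88 + 44.64 = 3372.52
ΣP(t=0)·Q(t=1) = 2.51×396 + 437.92×1 + 1.00×211 + 33.63×38 + 0.27×144 = 993.96 + 437.92 + 211 + 1277.94 + 38.88 = 2959.7
Index = 3372.52 / 2959.7 × 100 = 113.9480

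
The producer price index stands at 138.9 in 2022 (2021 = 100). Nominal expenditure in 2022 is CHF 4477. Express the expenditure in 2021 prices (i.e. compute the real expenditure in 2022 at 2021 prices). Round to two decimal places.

3223.18

Real = Nominal ÷ (Index/100) = 4477 ÷ (138.9/100)
     = 4477 ÷ 1.389 = 3223.1821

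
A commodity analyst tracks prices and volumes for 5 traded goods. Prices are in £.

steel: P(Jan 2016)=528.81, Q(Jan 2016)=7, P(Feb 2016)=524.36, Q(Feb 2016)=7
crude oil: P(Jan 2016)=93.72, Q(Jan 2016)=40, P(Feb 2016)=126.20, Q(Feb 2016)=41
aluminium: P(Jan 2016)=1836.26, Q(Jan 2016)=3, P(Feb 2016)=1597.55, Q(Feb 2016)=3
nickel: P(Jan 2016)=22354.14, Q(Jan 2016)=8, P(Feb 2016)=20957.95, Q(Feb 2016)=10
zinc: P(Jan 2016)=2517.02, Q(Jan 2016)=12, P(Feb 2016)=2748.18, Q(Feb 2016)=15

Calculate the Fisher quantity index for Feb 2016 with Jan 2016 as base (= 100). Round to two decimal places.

Laspeyres component (base-period weights):
ΣP(Jan 2016)Q(Feb 2016) = 528.81×7 + 93.72×41 + 1836.26×3 + 22354.14×10 + 2517.02×15 = 3701.67 + 3842.52 + 5508.78 + 223541.4 + 37755.3 = 274349.67
ΣP(Jan 2016)Q(Jan 2016) = 528.81×7 + 93.72×40 + 1836.26×3 + 22354.14×8 + 2517.02×12 = 3701.67 + 3748.8 + 5508.78 + 178833.12 + 30204.24 = 221996.61
L = 274349.67 / 221996.61 × 100 = 123.5828
Paasche component (current-period weights):
ΣP(Feb 2016)Q(Feb 2016) = 524.36×7 + 126.20×41 + 1597.55×3 + 20957.95×10 + 2748.18×15 = 3670.52 + 5174.2 + 4792.65 + 209579.5 + 41222.7 = 264439.57
ΣP(Feb 2016)Q(Jan 2016) = 524.36×7 + 126.20×40 + 1597.55×3 + 20957.95×8 + 2748.18×12 = 3670.52 + 5048 + 4792.65 + 167663.6 + 32978.16 = 214152.93
P = 264439.57 / 214152.93 × 100 = 123.4816
Fisher = √(L × P) = √(123.5828 × 123.4816) = 123.5322

123.53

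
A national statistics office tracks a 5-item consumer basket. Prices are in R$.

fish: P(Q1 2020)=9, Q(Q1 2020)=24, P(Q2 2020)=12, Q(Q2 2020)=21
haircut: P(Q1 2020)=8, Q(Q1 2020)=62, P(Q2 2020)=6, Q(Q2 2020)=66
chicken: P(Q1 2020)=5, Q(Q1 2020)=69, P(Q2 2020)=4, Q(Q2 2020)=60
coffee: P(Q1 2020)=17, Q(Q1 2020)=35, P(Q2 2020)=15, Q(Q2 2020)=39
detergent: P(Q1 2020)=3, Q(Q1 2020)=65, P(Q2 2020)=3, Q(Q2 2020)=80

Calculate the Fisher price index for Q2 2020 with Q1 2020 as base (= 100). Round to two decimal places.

89.44

Laspeyres component (base-period weights):
ΣP(Q2 2020)Q(Q1 2020) = 12×24 + 6×62 + 4×69 + 15×35 + 3×65 = 288 + 372 + 276 + 525 + 195 = 1656
ΣP(Q1 2020)Q(Q1 2020) = 9×24 + 8×62 + 5×69 + 17×35 + 3×65 = 216 + 496 + 345 + 595 + 195 = 1847
L = 1656 / 1847 × 100 = 89.6589
Paasche component (current-period weights):
ΣP(Q2 2020)Q(Q2 2020) = 12×21 + 6×66 + 4×60 + 15×39 + 3×80 = 252 + 396 + 240 + 585 + 240 = 1713
ΣP(Q1 2020)Q(Q2 2020) = 9×21 + 8×66 + 5×60 + 17×39 + 3×80 = 189 + 528 + 300 + 663 + 240 = 1920
P = 1713 / 1920 × 100 = 89.2188
Fisher = √(L × P) = √(89.6589 × 89.2188) = 89.4386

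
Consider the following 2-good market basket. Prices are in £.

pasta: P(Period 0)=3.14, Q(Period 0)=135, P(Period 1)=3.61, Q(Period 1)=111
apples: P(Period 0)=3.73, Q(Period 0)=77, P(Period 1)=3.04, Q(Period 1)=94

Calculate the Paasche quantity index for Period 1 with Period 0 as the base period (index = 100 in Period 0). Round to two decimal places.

Paasche quantity index uses current-period prices as weights.
ΣP(Period 1)·Q(Period 1) = 3.61×111 + 3.04×94 = 400.71 + 285.76 = 686.47
ΣP(Period 1)·Q(Period 0) = 3.61×135 + 3.04×77 = 487.35 + 234.08 = 721.43
Index = 686.47 / 721.43 × 100 = 95.1541

95.15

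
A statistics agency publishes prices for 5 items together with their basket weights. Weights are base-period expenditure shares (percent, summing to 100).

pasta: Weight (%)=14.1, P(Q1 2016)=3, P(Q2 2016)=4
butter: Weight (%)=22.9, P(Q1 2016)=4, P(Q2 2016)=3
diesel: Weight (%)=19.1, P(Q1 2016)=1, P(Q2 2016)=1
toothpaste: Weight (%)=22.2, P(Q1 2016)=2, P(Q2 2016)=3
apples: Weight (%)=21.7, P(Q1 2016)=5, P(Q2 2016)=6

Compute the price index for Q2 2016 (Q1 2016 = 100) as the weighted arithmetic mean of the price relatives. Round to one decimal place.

114.4

pasta: 14.1 × (4/3) = 14.1 × 1.333333 = 18.8000
butter: 22.9 × (3/4) = 22.9 × 0.750000 = 17.1750
diesel: 19.1 × (1/1) = 19.1 × 1.000000 = 19.1000
toothpaste: 22.2 × (3/2) = 22.2 × 1.500000 = 33.3000
apples: 21.7 × (6/5) = 21.7 × 1.200000 = 26.0400
Index = Σ wᵢ·(p₁ᵢ/p₀ᵢ) = 18.8000 + 17.1750 + 19.1000 + 33.3000 + 26.0400 = 114.4150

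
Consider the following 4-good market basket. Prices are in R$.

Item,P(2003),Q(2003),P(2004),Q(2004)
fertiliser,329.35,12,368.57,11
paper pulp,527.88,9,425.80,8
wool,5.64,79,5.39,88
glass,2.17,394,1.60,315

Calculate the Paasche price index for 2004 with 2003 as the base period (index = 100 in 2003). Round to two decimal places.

Paasche price index uses current-period quantities as weights.
ΣP(2004)·Q(2004) = 368.57×11 + 425.80×8 + 5.39×88 + 1.60×315 = 4054.27 + 3406.4 + 474.32 + 504 = 8438.99
ΣP(2003)·Q(2004) = 329.35×11 + 527.88×8 + 5.64×88 + 2.17×315 = 3622.85 + 4223.04 + 496.32 + 683.55 = 9025.76
Index = 8438.99 / 9025.76 × 100 = 93.4989

93.50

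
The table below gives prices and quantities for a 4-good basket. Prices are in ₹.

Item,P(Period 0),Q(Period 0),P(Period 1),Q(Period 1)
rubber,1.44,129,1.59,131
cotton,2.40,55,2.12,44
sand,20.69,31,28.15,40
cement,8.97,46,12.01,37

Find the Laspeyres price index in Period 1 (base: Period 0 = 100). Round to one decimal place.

Laspeyres price index uses base-period quantities as weights.
ΣP(Period 1)·Q(Period 0) = 1.59×129 + 2.12×55 + 28.15×31 + 12.01×46 = 205.11 + 116.6 + 872.65 + 552.46 = 1746.82
ΣP(Period 0)·Q(Period 0) = 1.44×129 + 2.40×55 + 20.69×31 + 8.97×46 = 185.76 + 132 + 641.39 + 412.62 = 1371.77
Index = 1746.82 / 1371.77 × 100 = 127.3406

127.3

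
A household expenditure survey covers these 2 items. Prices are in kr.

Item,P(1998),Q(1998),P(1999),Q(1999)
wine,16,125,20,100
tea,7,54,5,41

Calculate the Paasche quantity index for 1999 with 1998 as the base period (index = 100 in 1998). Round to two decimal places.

Paasche quantity index uses current-period prices as weights.
ΣP(1999)·Q(1999) = 20×100 + 5×41 = 2000 + 205 = 2205
ΣP(1999)·Q(1998) = 20×125 + 5×54 = 2500 + 270 = 2770
Index = 2205 / 2770 × 100 = 79.6029

79.60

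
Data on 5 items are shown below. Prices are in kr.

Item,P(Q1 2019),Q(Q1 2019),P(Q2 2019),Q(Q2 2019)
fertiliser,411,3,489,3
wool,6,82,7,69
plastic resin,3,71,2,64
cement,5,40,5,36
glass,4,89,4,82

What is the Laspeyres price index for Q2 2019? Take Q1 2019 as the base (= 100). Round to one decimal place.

109.8

Laspeyres price index uses base-period quantities as weights.
ΣP(Q2 2019)·Q(Q1 2019) = 489×3 + 7×82 + 2×71 + 5×40 + 4×89 = 1467 + 574 + 142 + 200 + 356 = 2739
ΣP(Q1 2019)·Q(Q1 2019) = 411×3 + 6×82 + 3×71 + 5×40 + 4×89 = 1233 + 492 + 213 + 200 + 356 = 2494
Index = 2739 / 2494 × 100 = 109.8236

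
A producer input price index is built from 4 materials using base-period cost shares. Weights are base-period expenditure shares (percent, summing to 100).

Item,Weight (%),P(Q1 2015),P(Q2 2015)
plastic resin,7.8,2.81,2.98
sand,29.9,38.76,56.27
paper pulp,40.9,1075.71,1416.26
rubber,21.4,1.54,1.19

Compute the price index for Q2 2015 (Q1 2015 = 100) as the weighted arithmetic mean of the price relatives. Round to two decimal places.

122.06

plastic resin: 7.8 × (2.98/2.81) = 7.8 × 1.060498 = 8.2719
sand: 29.9 × (56.27/38.76) = 29.9 × 1.451754 = 43.4075
paper pulp: 40.9 × (1416.26/1075.71) = 40.9 × 1.316582 = 53.8482
rubber: 21.4 × (1.19/1.54) = 21.4 × 0.772727 = 16.5364
Index = Σ wᵢ·(p₁ᵢ/p₀ᵢ) = 8.2719 + 43.4075 + 53.8482 + 16.5364 = 122.0639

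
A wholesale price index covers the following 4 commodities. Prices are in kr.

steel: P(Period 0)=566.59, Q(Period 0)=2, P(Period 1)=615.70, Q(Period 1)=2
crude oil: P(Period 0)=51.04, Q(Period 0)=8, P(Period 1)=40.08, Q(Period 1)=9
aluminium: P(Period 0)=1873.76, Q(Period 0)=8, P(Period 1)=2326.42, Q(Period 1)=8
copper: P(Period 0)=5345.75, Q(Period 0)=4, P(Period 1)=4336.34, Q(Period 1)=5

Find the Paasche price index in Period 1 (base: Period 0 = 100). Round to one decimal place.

96.7

Paasche price index uses current-period quantities as weights.
ΣP(Period 1)·Q(Period 1) = 615.70×2 + 40.08×9 + 2326.42×8 + 4336.34×5 = 1231.4 + 360.72 + 18611.36 + 21681.7 = 41885.18
ΣP(Period 0)·Q(Period 1) = 566.59×2 + 51.04×9 + 1873.76×8 + 5345.75×5 = 1133.18 + 459.36 + 14990.08 + 26728.75 = 43311.37
Index = 41885.18 / 43311.37 × 100 = 96.7071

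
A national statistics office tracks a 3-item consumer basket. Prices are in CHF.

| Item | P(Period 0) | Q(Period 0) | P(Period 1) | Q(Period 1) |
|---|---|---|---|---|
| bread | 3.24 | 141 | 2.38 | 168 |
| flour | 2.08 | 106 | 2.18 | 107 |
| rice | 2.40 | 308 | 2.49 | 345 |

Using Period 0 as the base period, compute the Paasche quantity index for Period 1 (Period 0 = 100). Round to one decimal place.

Paasche quantity index uses current-period prices as weights.
ΣP(Period 1)·Q(Period 1) = 2.38×168 + 2.18×107 + 2.49×345 = 399.84 + 233.26 + 859.05 = 1492.15
ΣP(Period 1)·Q(Period 0) = 2.38×141 + 2.18×106 + 2.49×308 = 335.58 + 231.08 + 766.92 = 1333.58
Index = 1492.15 / 1333.58 × 100 = 111.8906

111.9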